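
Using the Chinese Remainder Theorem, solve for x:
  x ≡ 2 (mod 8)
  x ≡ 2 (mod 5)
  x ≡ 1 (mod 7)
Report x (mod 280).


Moduli 8, 5, 7 are pairwise coprime; by CRT there is a unique solution modulo M = 8 · 5 · 7 = 280.
Solve pairwise, accumulating the modulus:
  Start with x ≡ 2 (mod 8).
  Combine with x ≡ 2 (mod 5): since gcd(8, 5) = 1, we get a unique residue mod 40.
    Write x = 2 + 8·t and substitute into x ≡ 2 (mod 5): 8·t ≡ 2 − 2 = 0 (mod 5).
    Reduce coefficients mod 5: 3·t ≡ 0 (mod 5).
    The inverse of 3 mod 5 is 2 (since 3·2 = 6 = 1·5 + 1), so t ≡ 2·0 = 0 ≡ 0 (mod 5).
    Then x = 2 + 8·0 = 2, valid modulo lcm(8, 5) = 40: x ≡ 2 (mod 40).
  Combine with x ≡ 1 (mod 7): since gcd(40, 7) = 1, we get a unique residue mod 280.
    Write x = 2 + 40·t and substitute into x ≡ 1 (mod 7): 40·t ≡ 1 − 2 = -1 (mod 7).
    Reduce coefficients mod 7: 5·t ≡ 6 (mod 7).
    The inverse of 5 mod 7 is 3 (since 5·3 = 15 = 2·7 + 1), so t ≡ 3·6 = 18 ≡ 4 (mod 7).
    Then x = 2 + 40·4 = 162, valid modulo lcm(40, 7) = 280: x ≡ 162 (mod 280).
Verify: 162 mod 8 = 2 ✓, 162 mod 5 = 2 ✓, 162 mod 7 = 1 ✓.

x ≡ 162 (mod 280).


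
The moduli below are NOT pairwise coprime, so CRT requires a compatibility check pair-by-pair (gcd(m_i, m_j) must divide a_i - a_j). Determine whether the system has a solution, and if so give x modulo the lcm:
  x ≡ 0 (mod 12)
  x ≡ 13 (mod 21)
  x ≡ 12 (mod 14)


Moduli 12, 21, 14 are not pairwise coprime, so CRT works modulo lcm(m_i) when all pairwise compatibility conditions hold.
Pairwise compatibility: gcd(m_i, m_j) must divide a_i - a_j for every pair.
Merge one congruence at a time:
  Start: x ≡ 0 (mod 12).
  Combine with x ≡ 13 (mod 21): gcd(12, 21) = 3, and 13 - 0 = 13 is NOT divisible by 3.
    ⇒ system is inconsistent (no integer solution).

No solution (the system is inconsistent).


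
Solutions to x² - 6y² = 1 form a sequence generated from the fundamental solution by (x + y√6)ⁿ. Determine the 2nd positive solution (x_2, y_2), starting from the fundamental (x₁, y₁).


Step 1: Find the fundamental solution (x₁, y₁) of x² - 6y² = 1.
  Expand √6 as a continued fraction. a₀ = ⌊√6⌋ = 2; iterate m_{k+1} = d_k·a_k − m_k, d_{k+1} = (6 − m_{k+1}²)/d_k, a_{k+1} = ⌊(a₀ + m_{k+1})/d_{k+1}⌋ (starting m₀ = 0, d₀ = 1), with convergents p_k = a_k·p_{k-1} + p_{k-2}, q_k = a_k·q_{k-1} + q_{k-2} (p₋₁ = 1, q₋₁ = 0):
  k = 0: a₀ = 2; p₀/q₀ = 2/1; p₀² − 6·q₀² = 4 − 6 = -2.
  k = 1: m = 2, d = 2, a = ⌊(2 + 2)/2⌋ = 2; p/q = (2·2 + 1)/(2·1 + 0) = 5/2; p² − 6·q² = 25 − 24 = 1.
  The first convergent with p² − 6·q² = 1 gives the fundamental solution (x₁, y₁) = (5, 2).
Step 2: Apply the recurrence (x_{n+1}, y_{n+1}) = (x₁x_n + 6y₁y_n, x₁y_n + y₁x_n) repeatedly.
  From (x_1, y_1) = (5, 2): x_2 = 5·5 + 6·2·2 = 49; y_2 = 5·2 + 2·5 = 20.
Step 3: Verify x_2² - 6·y_2² = 2401 - 2400 = 1 (should be 1). ✓

(x_1, y_1) = (5, 2); (x_2, y_2) = (49, 20).


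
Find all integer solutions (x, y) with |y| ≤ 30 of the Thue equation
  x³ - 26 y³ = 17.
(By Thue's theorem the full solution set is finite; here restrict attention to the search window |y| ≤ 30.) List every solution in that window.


The equation is x³ - 26y³ = 17. For fixed y, x³ = 26·y³ + 17, so a solution requires the RHS to be a perfect cube.
Strategy: iterate y from -30 to 30, compute RHS = 26·y³ + 17, and check whether it is a (positive or negative) perfect cube.
Check small values of y:
  y = 0: RHS = 17 is not a perfect cube.
  y = 1: RHS = 43 is not a perfect cube.
  y = -1: RHS = -9 is not a perfect cube.
  y = 2: RHS = 225 is not a perfect cube.
  y = -2: RHS = -191 is not a perfect cube.
  y = 3: RHS = 719 is not a perfect cube.
  y = -3: RHS = -685 is not a perfect cube.
Continuing the search up to |y| = 30 finds no solutions either.
No (x, y) in the scanned range satisfies the equation.

No integer solutions with |y| ≤ 30.


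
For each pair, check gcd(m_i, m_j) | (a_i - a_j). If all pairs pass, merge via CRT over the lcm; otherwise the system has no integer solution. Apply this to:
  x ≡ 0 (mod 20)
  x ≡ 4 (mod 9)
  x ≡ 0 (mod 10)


Moduli 20, 9, 10 are not pairwise coprime, so CRT works modulo lcm(m_i) when all pairwise compatibility conditions hold.
Pairwise compatibility: gcd(m_i, m_j) must divide a_i - a_j for every pair.
Merge one congruence at a time:
  Start: x ≡ 0 (mod 20).
  Combine with x ≡ 4 (mod 9): gcd(20, 9) = 1; 4 - 0 = 4, which IS divisible by 1, so compatible.
    Write x = 0 + 20·t and substitute into x ≡ 4 (mod 9): 20·t ≡ 4 − 0 = 4 (mod 9).
    Reduce coefficients mod 9: 2·t ≡ 4 (mod 9).
    The inverse of 2 mod 9 is 5 (since 2·5 = 10 = 1·9 + 1), so t ≡ 5·4 = 20 ≡ 2 (mod 9).
    Then x = 0 + 20·2 = 40, valid modulo lcm(20, 9) = 180: x ≡ 40 (mod 180).
  Combine with x ≡ 0 (mod 10): gcd(180, 10) = 10; 0 - 40 = -40, which IS divisible by 10, so compatible.
    Write x = 40 + 180·t and substitute into x ≡ 0 (mod 10): 180·t ≡ 0 − 40 = -40 (mod 10).
    Divide the congruence (and modulus) by g = 10: 18·t ≡ -4 (mod 1).
    Modulo 1 every t works; take t = 0.
    Then x = 40 + 180·0 = 40, valid modulo lcm(180, 10) = 180: x ≡ 40 (mod 180).
Verify: 40 mod 20 = 0, 40 mod 9 = 4, 40 mod 10 = 0.

x ≡ 40 (mod 180).


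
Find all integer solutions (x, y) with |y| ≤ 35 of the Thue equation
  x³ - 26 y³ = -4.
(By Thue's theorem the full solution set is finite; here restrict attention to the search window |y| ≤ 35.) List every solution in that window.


The equation is x³ - 26y³ = -4. For fixed y, x³ = 26·y³ − 4, so a solution requires the RHS to be a perfect cube.
Strategy: iterate y from -35 to 35, compute RHS = 26·y³ − 4, and check whether it is a (positive or negative) perfect cube.
Check small values of y:
  y = 0: RHS = -4 is not a perfect cube.
  y = 1: RHS = 22 is not a perfect cube.
  y = -1: RHS = -30 is not a perfect cube.
  y = 2: RHS = 204 is not a perfect cube.
  y = -2: RHS = -212 is not a perfect cube.
  y = 3: RHS = 698 is not a perfect cube.
  y = -3: RHS = -706 is not a perfect cube.
Continuing the search up to |y| = 35 finds no solutions either.
No (x, y) in the scanned range satisfies the equation.

No integer solutions with |y| ≤ 35.


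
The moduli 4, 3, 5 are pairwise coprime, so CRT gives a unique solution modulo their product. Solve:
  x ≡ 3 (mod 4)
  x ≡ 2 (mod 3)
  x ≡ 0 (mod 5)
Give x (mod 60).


Moduli 4, 3, 5 are pairwise coprime; by CRT there is a unique solution modulo M = 4 · 3 · 5 = 60.
Solve pairwise, accumulating the modulus:
  Start with x ≡ 3 (mod 4).
  Combine with x ≡ 2 (mod 3): since gcd(4, 3) = 1, we get a unique residue mod 12.
    Write x = 3 + 4·t and substitute into x ≡ 2 (mod 3): 4·t ≡ 2 − 3 = -1 (mod 3).
    Reduce coefficients mod 3: 1·t ≡ 2 (mod 3).
    So t ≡ 2 (mod 3).
    Then x = 3 + 4·2 = 11, valid modulo lcm(4, 3) = 12: x ≡ 11 (mod 12).
  Combine with x ≡ 0 (mod 5): since gcd(12, 5) = 1, we get a unique residue mod 60.
    Write x = 11 + 12·t and substitute into x ≡ 0 (mod 5): 12·t ≡ 0 − 11 = -11 (mod 5).
    Reduce coefficients mod 5: 2·t ≡ 4 (mod 5).
    The inverse of 2 mod 5 is 3 (since 2·3 = 6 = 1·5 + 1), so t ≡ 3·4 = 12 ≡ 2 (mod 5).
    Then x = 11 + 12·2 = 35, valid modulo lcm(12, 5) = 60: x ≡ 35 (mod 60).
Verify: 35 mod 4 = 3 ✓, 35 mod 3 = 2 ✓, 35 mod 5 = 0 ✓.

x ≡ 35 (mod 60).


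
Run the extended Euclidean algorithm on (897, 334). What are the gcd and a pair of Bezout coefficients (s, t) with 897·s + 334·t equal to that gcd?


Euclidean algorithm on (897, 334) — divide until remainder is 0:
  897 = 2 · 334 + 229
  334 = 1 · 229 + 105
  229 = 2 · 105 + 19
  105 = 5 · 19 + 10
  19 = 1 · 10 + 9
  10 = 1 · 9 + 1
  9 = 9 · 1 + 0
gcd(897, 334) = 1.
Track Bezout coefficients alongside the remainders: start with r₀ = 897 = a·1 + b·0 (s = 1, t = 0) and r₁ = 334 = a·0 + b·1 (s = 0, t = 1); each new remainder r_{k+1} = r_{k-1} − q_k·r_k inherits s_{k+1} = s_{k-1} − q_k·s_k, t_{k+1} = t_{k-1} − q_k·t_k, so r_k = a·s_k + b·t_k at every step:
  q = 2: r = 229, s = 1 − 2·0 = 1, t = 0 − 2·1 = -2  (check: 897·1 + 334·(-2) = 229)
  q = 1: r = 105, s = 0 − 1·1 = -1, t = 1 − 1·(-2) = 3  (check: 897·(-1) + 334·3 = 105)
  q = 2: r = 19, s = 1 − 2·(-1) = 3, t = -2 − 2·3 = -8  (check: 897·3 + 334·(-8) = 19)
  q = 5: r = 10, s = -1 − 5·3 = -16, t = 3 − 5·(-8) = 43  (check: 897·(-16) + 334·43 = 10)
  q = 1: r = 9, s = 3 − 1·(-16) = 19, t = -8 − 1·43 = -51  (check: 897·19 + 334·(-51) = 9)
  q = 1: r = 1, s = -16 − 1·19 = -35, t = 43 − 1·(-51) = 94  (check: 897·(-35) + 334·94 = 1)
The row with r = 1 (the gcd) gives the Bezout coefficients s = -35, t = 94.
Result: 897 · (-35) + 334 · (94) = 1.

gcd(897, 334) = 1; s = -35, t = 94 (check: 897·(-35) + 334·94 = 1).


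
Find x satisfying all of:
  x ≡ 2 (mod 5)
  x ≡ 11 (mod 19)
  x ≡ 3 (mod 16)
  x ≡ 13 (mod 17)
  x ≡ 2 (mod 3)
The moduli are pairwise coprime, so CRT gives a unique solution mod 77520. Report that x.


Product of moduli M = 5 · 19 · 16 · 17 · 3 = 77520.
Merge one congruence at a time:
  Start: x ≡ 2 (mod 5).
  Combine with x ≡ 11 (mod 19); new modulus lcm = 95.
    Write x = 2 + 5·t and substitute into x ≡ 11 (mod 19): 5·t ≡ 11 − 2 = 9 (mod 19).
    The inverse of 5 mod 19 is 4 (since 5·4 = 20 = 1·19 + 1), so t ≡ 4·9 = 36 ≡ 17 (mod 19).
    Then x = 2 + 5·17 = 87, valid modulo lcm(5, 19) = 95: x ≡ 87 (mod 95).
  Combine with x ≡ 3 (mod 16); new modulus lcm = 1520.
    Write x = 87 + 95·t and substitute into x ≡ 3 (mod 16): 95·t ≡ 3 − 87 = -84 (mod 16).
    Reduce coefficients mod 16: 15·t ≡ 12 (mod 16).
    The inverse of 15 mod 16 is 15 (since 15·15 = 225 = 14·16 + 1), so t ≡ 15·12 = 180 ≡ 4 (mod 16).
    Then x = 87 + 95·4 = 467, valid modulo lcm(95, 16) = 1520: x ≡ 467 (mod 1520).
  Combine with x ≡ 13 (mod 17); new modulus lcm = 25840.
    Write x = 467 + 1520·t and substitute into x ≡ 13 (mod 17): 1520·t ≡ 13 − 467 = -454 (mod 17).
    Reduce coefficients mod 17: 7·t ≡ 5 (mod 17).
    The inverse of 7 mod 17 is 5 (since 7·5 = 35 = 2·17 + 1), so t ≡ 5·5 = 25 ≡ 8 (mod 17).
    Then x = 467 + 1520·8 = 12627, valid modulo lcm(1520, 17) = 25840: x ≡ 12627 (mod 25840).
  Combine with x ≡ 2 (mod 3); new modulus lcm = 77520.
    Write x = 12627 + 25840·t and substitute into x ≡ 2 (mod 3): 25840·t ≡ 2 − 12627 = -12625 (mod 3).
    Reduce coefficients mod 3: 1·t ≡ 2 (mod 3).
    So t ≡ 2 (mod 3).
    Then x = 12627 + 25840·2 = 64307, valid modulo lcm(25840, 3) = 77520: x ≡ 64307 (mod 77520).
Verify against each original: 64307 mod 5 = 2, 64307 mod 19 = 11, 64307 mod 16 = 3, 64307 mod 17 = 13, 64307 mod 3 = 2.

x ≡ 64307 (mod 77520).


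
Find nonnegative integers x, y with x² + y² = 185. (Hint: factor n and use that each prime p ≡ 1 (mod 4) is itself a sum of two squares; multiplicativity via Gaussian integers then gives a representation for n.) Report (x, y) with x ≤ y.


Step 1: Factor n = 185 = 5 · 37.
Step 2: Check the mod-4 condition on each prime factor: 5 ≡ 1 (mod 4), exponent 1; 37 ≡ 1 (mod 4), exponent 1.
All primes ≡ 3 (mod 4) appear to even exponent (or don't appear), so by the two-squares theorem n IS expressible as a sum of two squares.
Step 3: Build a representation. Here n = 5 · 37 is a product of primes ≡ 1 (mod 4). Each prime p ≡ 1 (mod 4) is itself a sum of two squares; find a² by testing p − a² for a perfect square:
  5: 5 − 1² = 4 = 2² ⇒ 5 = 1² + 2².
  37: 37 − 1² = 36 = 6² ⇒ 37 = 1² + 6².
  Combine using the Brahmagupta–Fibonacci identity (a² + b²)(c² + d²) = (ac − bd)² + (ad + bc)² = (ac + bd)² + (ad − bc)²:
  5 · 37 = 185: from (1² + 2²)(1² + 6²), take (1·1 − 2·6, 1·6 + 2·1) = (1 − 12, 6 + 2) = (-11, 8); dropping signs (only squares matter) gives (11, 8); check 11² + 8² = 121 + 64 = 185 ✓.
Step 4: Order so x ≤ y and verify: 8² + 11² = 64 + 121 = 185 = n. ✓

n = 185 = 8² + 11² (one valid representation with x ≤ y).


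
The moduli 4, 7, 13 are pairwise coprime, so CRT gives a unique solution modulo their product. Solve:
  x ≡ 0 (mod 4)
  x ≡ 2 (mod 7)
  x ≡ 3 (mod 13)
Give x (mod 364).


Moduli 4, 7, 13 are pairwise coprime; by CRT there is a unique solution modulo M = 4 · 7 · 13 = 364.
Solve pairwise, accumulating the modulus:
  Start with x ≡ 0 (mod 4).
  Combine with x ≡ 2 (mod 7): since gcd(4, 7) = 1, we get a unique residue mod 28.
    Write x = 0 + 4·t and substitute into x ≡ 2 (mod 7): 4·t ≡ 2 − 0 = 2 (mod 7).
    The inverse of 4 mod 7 is 2 (since 4·2 = 8 = 1·7 + 1), so t ≡ 2·2 = 4 ≡ 4 (mod 7).
    Then x = 0 + 4·4 = 16, valid modulo lcm(4, 7) = 28: x ≡ 16 (mod 28).
  Combine with x ≡ 3 (mod 13): since gcd(28, 13) = 1, we get a unique residue mod 364.
    Write x = 16 + 28·t and substitute into x ≡ 3 (mod 13): 28·t ≡ 3 − 16 = -13 (mod 13).
    Reduce coefficients mod 13: 2·t ≡ 0 (mod 13).
    The inverse of 2 mod 13 is 7 (since 2·7 = 14 = 1·13 + 1), so t ≡ 7·0 = 0 ≡ 0 (mod 13).
    Then x = 16 + 28·0 = 16, valid modulo lcm(28, 13) = 364: x ≡ 16 (mod 364).
Verify: 16 mod 4 = 0 ✓, 16 mod 7 = 2 ✓, 16 mod 13 = 3 ✓.

x ≡ 16 (mod 364).


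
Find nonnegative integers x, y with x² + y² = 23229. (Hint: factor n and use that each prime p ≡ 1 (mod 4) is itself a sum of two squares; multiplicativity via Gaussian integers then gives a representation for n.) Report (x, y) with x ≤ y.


Step 1: Factor n = 23229 = 3^2 · 29 · 89.
Step 2: Check the mod-4 condition on each prime factor: 3 ≡ 3 (mod 4), exponent 2 (must be even); 29 ≡ 1 (mod 4), exponent 1; 89 ≡ 1 (mod 4), exponent 1.
All primes ≡ 3 (mod 4) appear to even exponent (or don't appear), so by the two-squares theorem n IS expressible as a sum of two squares.
Step 3: Build a representation. Group n = k² · m with k = 3 and m = 29 · 89 = 2581 (a product of primes ≡ 1 (mod 4)); a representation of m scales to one of n via (k·x)² + (k·y)² = k²(x² + y²). Each prime p ≡ 1 (mod 4) is itself a sum of two squares; find a² by testing p − a² for a perfect square:
  29: 29 − 1² = 28, 29 − 2² = 25 = 5² ⇒ 29 = 2² + 5².
  89: 89 − 1² = 88, 89 − 2² = 85, 89 − 3² = 80, 89 − 4² = 73, 89 − 5² = 64 = 8² ⇒ 89 = 5² + 8².
  Combine using the Brahmagupta–Fibonacci identity (a² + b²)(c² + d²) = (ac − bd)² + (ad + bc)² = (ac + bd)² + (ad − bc)²:
  29 · 89 = 2581: from (2² + 5²)(5² + 8²), take (2·5 − 5·8, 2·8 + 5·5) = (10 − 40, 16 + 25) = (-30, 41); dropping signs (only squares matter) gives (30, 41); check 30² + 41² = 900 + 1681 = 2581 ✓.
  Scale by k = 3: (3·30, 3·41) = (90, 123).
Step 4: Order so x ≤ y and verify: 90² + 123² = 8100 + 15129 = 23229 = n. ✓

n = 23229 = 90² + 123² (one valid representation with x ≤ y).


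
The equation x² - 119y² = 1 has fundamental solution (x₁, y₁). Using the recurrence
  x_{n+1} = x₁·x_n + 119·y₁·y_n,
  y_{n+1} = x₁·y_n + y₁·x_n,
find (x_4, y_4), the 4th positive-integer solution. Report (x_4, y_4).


Step 1: Find the fundamental solution (x₁, y₁) of x² - 119y² = 1.
  Expand √119 as a continued fraction. a₀ = ⌊√119⌋ = 10; iterate m_{k+1} = d_k·a_k − m_k, d_{k+1} = (119 − m_{k+1}²)/d_k, a_{k+1} = ⌊(a₀ + m_{k+1})/d_{k+1}⌋ (starting m₀ = 0, d₀ = 1), with convergents p_k = a_k·p_{k-1} + p_{k-2}, q_k = a_k·q_{k-1} + q_{k-2} (p₋₁ = 1, q₋₁ = 0):
  k = 0: a₀ = 10; p₀/q₀ = 10/1; p₀² − 119·q₀² = 100 − 119 = -19.
  k = 1: m = 10, d = 19, a = ⌊(10 + 10)/19⌋ = 1; p/q = (1·10 + 1)/(1·1 + 0) = 11/1; p² − 119·q² = 121 − 119 = 2.
  k = 2: m = 9, d = 2, a = ⌊(10 + 9)/2⌋ = 9; p/q = (9·11 + 10)/(9·1 + 1) = 109/10; p² − 119·q² = 11881 − 11900 = -19.
  k = 3: m = 9, d = 19, a = ⌊(10 + 9)/19⌋ = 1; p/q = (1·109 + 11)/(1·10 + 1) = 120/11; p² − 119·q² = 14400 − 14399 = 1.
  The first convergent with p² − 119·q² = 1 gives the fundamental solution (x₁, y₁) = (120, 11).
Step 2: Apply the recurrence (x_{n+1}, y_{n+1}) = (x₁x_n + 119y₁y_n, x₁y_n + y₁x_n) repeatedly.
  From (x_1, y_1) = (120, 11): x_2 = 120·120 + 119·11·11 = 28799; y_2 = 120·11 + 11·120 = 2640.
  From (x_2, y_2) = (28799, 2640): x_3 = 120·28799 + 119·11·2640 = 6911640; y_3 = 120·2640 + 11·28799 = 633589.
  From (x_3, y_3) = (6911640, 633589): x_4 = 120·6911640 + 119·11·633589 = 1658764801; y_4 = 120·633589 + 11·6911640 = 152058720.
Step 3: Verify x_4² - 119·y_4² = 2751500665036569601 - 2751500665036569600 = 1 (should be 1). ✓

(x_1, y_1) = (120, 11); (x_4, y_4) = (1658764801, 152058720).


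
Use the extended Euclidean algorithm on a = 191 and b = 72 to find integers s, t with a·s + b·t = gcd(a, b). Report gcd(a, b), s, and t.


Euclidean algorithm on (191, 72) — divide until remainder is 0:
  191 = 2 · 72 + 47
  72 = 1 · 47 + 25
  47 = 1 · 25 + 22
  25 = 1 · 22 + 3
  22 = 7 · 3 + 1
  3 = 3 · 1 + 0
gcd(191, 72) = 1.
Track Bezout coefficients alongside the remainders: start with r₀ = 191 = a·1 + b·0 (s = 1, t = 0) and r₁ = 72 = a·0 + b·1 (s = 0, t = 1); each new remainder r_{k+1} = r_{k-1} − q_k·r_k inherits s_{k+1} = s_{k-1} − q_k·s_k, t_{k+1} = t_{k-1} − q_k·t_k, so r_k = a·s_k + b·t_k at every step:
  q = 2: r = 47, s = 1 − 2·0 = 1, t = 0 − 2·1 = -2  (check: 191·1 + 72·(-2) = 47)
  q = 1: r = 25, s = 0 − 1·1 = -1, t = 1 − 1·(-2) = 3  (check: 191·(-1) + 72·3 = 25)
  q = 1: r = 22, s = 1 − 1·(-1) = 2, t = -2 − 1·3 = -5  (check: 191·2 + 72·(-5) = 22)
  q = 1: r = 3, s = -1 − 1·2 = -3, t = 3 − 1·(-5) = 8  (check: 191·(-3) + 72·8 = 3)
  q = 7: r = 1, s = 2 − 7·(-3) = 23, t = -5 − 7·8 = -61  (check: 191·23 + 72·(-61) = 1)
The row with r = 1 (the gcd) gives the Bezout coefficients s = 23, t = -61.
Result: 191 · (23) + 72 · (-61) = 1.

gcd(191, 72) = 1; s = 23, t = -61 (check: 191·23 + 72·(-61) = 1).


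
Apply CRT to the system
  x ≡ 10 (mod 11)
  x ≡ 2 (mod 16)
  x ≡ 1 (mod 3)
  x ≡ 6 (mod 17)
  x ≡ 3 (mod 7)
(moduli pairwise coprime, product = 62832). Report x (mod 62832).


Product of moduli M = 11 · 16 · 3 · 17 · 7 = 62832.
Merge one congruence at a time:
  Start: x ≡ 10 (mod 11).
  Combine with x ≡ 2 (mod 16); new modulus lcm = 176.
    Write x = 10 + 11·t and substitute into x ≡ 2 (mod 16): 11·t ≡ 2 − 10 = -8 (mod 16).
    Reduce coefficients mod 16: 11·t ≡ 8 (mod 16).
    The inverse of 11 mod 16 is 3 (since 11·3 = 33 = 2·16 + 1), so t ≡ 3·8 = 24 ≡ 8 (mod 16).
    Then x = 10 + 11·8 = 98, valid modulo lcm(11, 16) = 176: x ≡ 98 (mod 176).
  Combine with x ≡ 1 (mod 3); new modulus lcm = 528.
    Write x = 98 + 176·t and substitute into x ≡ 1 (mod 3): 176·t ≡ 1 − 98 = -97 (mod 3).
    Reduce coefficients mod 3: 2·t ≡ 2 (mod 3).
    The inverse of 2 mod 3 is 2 (since 2·2 = 4 = 1·3 + 1), so t ≡ 2·2 = 4 ≡ 1 (mod 3).
    Then x = 98 + 176·1 = 274, valid modulo lcm(176, 3) = 528: x ≡ 274 (mod 528).
  Combine with x ≡ 6 (mod 17); new modulus lcm = 8976.
    Write x = 274 + 528·t and substitute into x ≡ 6 (mod 17): 528·t ≡ 6 − 274 = -268 (mod 17).
    Reduce coefficients mod 17: 1·t ≡ 4 (mod 17).
    So t ≡ 4 (mod 17).
    Then x = 274 + 528·4 = 2386, valid modulo lcm(528, 17) = 8976: x ≡ 2386 (mod 8976).
  Combine with x ≡ 3 (mod 7); new modulus lcm = 62832.
    Write x = 2386 + 8976·t and substitute into x ≡ 3 (mod 7): 8976·t ≡ 3 − 2386 = -2383 (mod 7).
    Reduce coefficients mod 7: 2·t ≡ 4 (mod 7).
    The inverse of 2 mod 7 is 4 (since 2·4 = 8 = 1·7 + 1), so t ≡ 4·4 = 16 ≡ 2 (mod 7).
    Then x = 2386 + 8976·2 = 20338, valid modulo lcm(8976, 7) = 62832: x ≡ 20338 (mod 62832).
Verify against each original: 20338 mod 11 = 10, 20338 mod 16 = 2, 20338 mod 3 = 1, 20338 mod 17 = 6, 20338 mod 7 = 3.

x ≡ 20338 (mod 62832).


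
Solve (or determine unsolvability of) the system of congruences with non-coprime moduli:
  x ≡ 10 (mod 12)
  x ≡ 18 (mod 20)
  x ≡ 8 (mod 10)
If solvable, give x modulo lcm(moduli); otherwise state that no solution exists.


Moduli 12, 20, 10 are not pairwise coprime, so CRT works modulo lcm(m_i) when all pairwise compatibility conditions hold.
Pairwise compatibility: gcd(m_i, m_j) must divide a_i - a_j for every pair.
Merge one congruence at a time:
  Start: x ≡ 10 (mod 12).
  Combine with x ≡ 18 (mod 20): gcd(12, 20) = 4; 18 - 10 = 8, which IS divisible by 4, so compatible.
    Write x = 10 + 12·t and substitute into x ≡ 18 (mod 20): 12·t ≡ 18 − 10 = 8 (mod 20).
    Divide the congruence (and modulus) by g = 4: 3·t ≡ 2 (mod 5).
    The inverse of 3 mod 5 is 2 (since 3·2 = 6 = 1·5 + 1), so t ≡ 2·2 = 4 ≡ 4 (mod 5).
    Then x = 10 + 12·4 = 58, valid modulo lcm(12, 20) = 60: x ≡ 58 (mod 60).
  Combine with x ≡ 8 (mod 10): gcd(60, 10) = 10; 8 - 58 = -50, which IS divisible by 10, so compatible.
    Write x = 58 + 60·t and substitute into x ≡ 8 (mod 10): 60·t ≡ 8 − 58 = -50 (mod 10).
    Divide the congruence (and modulus) by g = 10: 6·t ≡ -5 (mod 1).
    Modulo 1 every t works; take t = 0.
    Then x = 58 + 60·0 = 58, valid modulo lcm(60, 10) = 60: x ≡ 58 (mod 60).
Verify: 58 mod 12 = 10, 58 mod 20 = 18, 58 mod 10 = 8.

x ≡ 58 (mod 60).


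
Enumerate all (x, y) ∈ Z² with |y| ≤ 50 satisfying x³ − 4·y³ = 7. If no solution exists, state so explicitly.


The equation is x³ - 4y³ = 7. For fixed y, x³ = 4·y³ + 7, so a solution requires the RHS to be a perfect cube.
Strategy: iterate y from -50 to 50, compute RHS = 4·y³ + 7, and check whether it is a (positive or negative) perfect cube.
Check small values of y:
  y = 0: RHS = 7 is not a perfect cube.
  y = 1: RHS = 11 is not a perfect cube.
  y = -1: RHS = 3 is not a perfect cube.
  y = 2: RHS = 39 is not a perfect cube.
  y = -2: RHS = -25 is not a perfect cube.
  y = 3: RHS = 115 is not a perfect cube.
  y = -3: RHS = -101 is not a perfect cube.
Continuing the search up to |y| = 50 finds no solutions either.
No (x, y) in the scanned range satisfies the equation.

No integer solutions with |y| ≤ 50.


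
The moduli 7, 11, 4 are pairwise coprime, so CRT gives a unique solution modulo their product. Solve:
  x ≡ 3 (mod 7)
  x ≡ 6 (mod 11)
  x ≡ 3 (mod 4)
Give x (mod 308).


Moduli 7, 11, 4 are pairwise coprime; by CRT there is a unique solution modulo M = 7 · 11 · 4 = 308.
Solve pairwise, accumulating the modulus:
  Start with x ≡ 3 (mod 7).
  Combine with x ≡ 6 (mod 11): since gcd(7, 11) = 1, we get a unique residue mod 77.
    Write x = 3 + 7·t and substitute into x ≡ 6 (mod 11): 7·t ≡ 6 − 3 = 3 (mod 11).
    The inverse of 7 mod 11 is 8 (since 7·8 = 56 = 5·11 + 1), so t ≡ 8·3 = 24 ≡ 2 (mod 11).
    Then x = 3 + 7·2 = 17, valid modulo lcm(7, 11) = 77: x ≡ 17 (mod 77).
  Combine with x ≡ 3 (mod 4): since gcd(77, 4) = 1, we get a unique residue mod 308.
    Write x = 17 + 77·t and substitute into x ≡ 3 (mod 4): 77·t ≡ 3 − 17 = -14 (mod 4).
    Reduce coefficients mod 4: 1·t ≡ 2 (mod 4).
    So t ≡ 2 (mod 4).
    Then x = 17 + 77·2 = 171, valid modulo lcm(77, 4) = 308: x ≡ 171 (mod 308).
Verify: 171 mod 7 = 3 ✓, 171 mod 11 = 6 ✓, 171 mod 4 = 3 ✓.

x ≡ 171 (mod 308).


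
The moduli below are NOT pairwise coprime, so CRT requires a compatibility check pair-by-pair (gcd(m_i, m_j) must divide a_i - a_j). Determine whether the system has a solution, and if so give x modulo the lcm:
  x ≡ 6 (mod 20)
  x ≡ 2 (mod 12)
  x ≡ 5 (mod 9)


Moduli 20, 12, 9 are not pairwise coprime, so CRT works modulo lcm(m_i) when all pairwise compatibility conditions hold.
Pairwise compatibility: gcd(m_i, m_j) must divide a_i - a_j for every pair.
Merge one congruence at a time:
  Start: x ≡ 6 (mod 20).
  Combine with x ≡ 2 (mod 12): gcd(20, 12) = 4; 2 - 6 = -4, which IS divisible by 4, so compatible.
    Write x = 6 + 20·t and substitute into x ≡ 2 (mod 12): 20·t ≡ 2 − 6 = -4 (mod 12).
    Divide the congruence (and modulus) by g = 4: 5·t ≡ -1 (mod 3).
    Reduce coefficients mod 3: 2·t ≡ 2 (mod 3).
    The inverse of 2 mod 3 is 2 (since 2·2 = 4 = 1·3 + 1), so t ≡ 2·2 = 4 ≡ 1 (mod 3).
    Then x = 6 + 20·1 = 26, valid modulo lcm(20, 12) = 60: x ≡ 26 (mod 60).
  Combine with x ≡ 5 (mod 9): gcd(60, 9) = 3; 5 - 26 = -21, which IS divisible by 3, so compatible.
    Write x = 26 + 60·t and substitute into x ≡ 5 (mod 9): 60·t ≡ 5 − 26 = -21 (mod 9).
    Divide the congruence (and modulus) by g = 3: 20·t ≡ -7 (mod 3).
    Reduce coefficients mod 3: 2·t ≡ 2 (mod 3).
    The inverse of 2 mod 3 is 2 (since 2·2 = 4 = 1·3 + 1), so t ≡ 2·2 = 4 ≡ 1 (mod 3).
    Then x = 26 + 60·1 = 86, valid modulo lcm(60, 9) = 180: x ≡ 86 (mod 180).
Verify: 86 mod 20 = 6, 86 mod 12 = 2, 86 mod 9 = 5.

x ≡ 86 (mod 180).


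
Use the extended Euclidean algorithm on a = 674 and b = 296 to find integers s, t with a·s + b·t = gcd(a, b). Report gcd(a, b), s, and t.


Euclidean algorithm on (674, 296) — divide until remainder is 0:
  674 = 2 · 296 + 82
  296 = 3 · 82 + 50
  82 = 1 · 50 + 32
  50 = 1 · 32 + 18
  32 = 1 · 18 + 14
  18 = 1 · 14 + 4
  14 = 3 · 4 + 2
  4 = 2 · 2 + 0
gcd(674, 296) = 2.
Track Bezout coefficients alongside the remainders: start with r₀ = 674 = a·1 + b·0 (s = 1, t = 0) and r₁ = 296 = a·0 + b·1 (s = 0, t = 1); each new remainder r_{k+1} = r_{k-1} − q_k·r_k inherits s_{k+1} = s_{k-1} − q_k·s_k, t_{k+1} = t_{k-1} − q_k·t_k, so r_k = a·s_k + b·t_k at every step:
  q = 2: r = 82, s = 1 − 2·0 = 1, t = 0 − 2·1 = -2  (check: 674·1 + 296·(-2) = 82)
  q = 3: r = 50, s = 0 − 3·1 = -3, t = 1 − 3·(-2) = 7  (check: 674·(-3) + 296·7 = 50)
  q = 1: r = 32, s = 1 − 1·(-3) = 4, t = -2 − 1·7 = -9  (check: 674·4 + 296·(-9) = 32)
  q = 1: r = 18, s = -3 − 1·4 = -7, t = 7 − 1·(-9) = 16  (check: 674·(-7) + 296·16 = 18)
  q = 1: r = 14, s = 4 − 1·(-7) = 11, t = -9 − 1·16 = -25  (check: 674·11 + 296·(-25) = 14)
  q = 1: r = 4, s = -7 − 1·11 = -18, t = 16 − 1·(-25) = 41  (check: 674·(-18) + 296·41 = 4)
  q = 3: r = 2, s = 11 − 3·(-18) = 65, t = -25 − 3·41 = -148  (check: 674·65 + 296·(-148) = 2)
The row with r = 2 (the gcd) gives the Bezout coefficients s = 65, t = -148.
Result: 674 · (65) + 296 · (-148) = 2.

gcd(674, 296) = 2; s = 65, t = -148 (check: 674·65 + 296·(-148) = 2).


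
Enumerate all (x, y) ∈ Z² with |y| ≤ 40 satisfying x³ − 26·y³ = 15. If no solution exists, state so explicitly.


The equation is x³ - 26y³ = 15. For fixed y, x³ = 26·y³ + 15, so a solution requires the RHS to be a perfect cube.
Strategy: iterate y from -40 to 40, compute RHS = 26·y³ + 15, and check whether it is a (positive or negative) perfect cube.
Check small values of y:
  y = 0: RHS = 15 is not a perfect cube.
  y = 1: RHS = 41 is not a perfect cube.
  y = -1: RHS = -11 is not a perfect cube.
  y = 2: RHS = 223 is not a perfect cube.
  y = -2: RHS = -193 is not a perfect cube.
  y = 3: RHS = 717 is not a perfect cube.
  y = -3: RHS = -687 is not a perfect cube.
Continuing the search up to |y| = 40 finds no solutions either.
No (x, y) in the scanned range satisfies the equation.

No integer solutions with |y| ≤ 40.


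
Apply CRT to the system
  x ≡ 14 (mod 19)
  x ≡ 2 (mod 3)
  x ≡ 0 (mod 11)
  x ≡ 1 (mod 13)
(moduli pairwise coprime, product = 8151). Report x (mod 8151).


Product of moduli M = 19 · 3 · 11 · 13 = 8151.
Merge one congruence at a time:
  Start: x ≡ 14 (mod 19).
  Combine with x ≡ 2 (mod 3); new modulus lcm = 57.
    Write x = 14 + 19·t and substitute into x ≡ 2 (mod 3): 19·t ≡ 2 − 14 = -12 (mod 3).
    Reduce coefficients mod 3: 1·t ≡ 0 (mod 3).
    So t ≡ 0 (mod 3).
    Then x = 14 + 19·0 = 14, valid modulo lcm(19, 3) = 57: x ≡ 14 (mod 57).
  Combine with x ≡ 0 (mod 11); new modulus lcm = 627.
    Write x = 14 + 57·t and substitute into x ≡ 0 (mod 11): 57·t ≡ 0 − 14 = -14 (mod 11).
    Reduce coefficients mod 11: 2·t ≡ 8 (mod 11).
    The inverse of 2 mod 11 is 6 (since 2·6 = 12 = 1·11 + 1), so t ≡ 6·8 = 48 ≡ 4 (mod 11).
    Then x = 14 + 57·4 = 242, valid modulo lcm(57, 11) = 627: x ≡ 242 (mod 627).
  Combine with x ≡ 1 (mod 13); new modulus lcm = 8151.
    Write x = 242 + 627·t and substitute into x ≡ 1 (mod 13): 627·t ≡ 1 − 242 = -241 (mod 13).
    Reduce coefficients mod 13: 3·t ≡ 6 (mod 13).
    The inverse of 3 mod 13 is 9 (since 3·9 = 27 = 2·13 + 1), so t ≡ 9·6 = 54 ≡ 2 (mod 13).
    Then x = 242 + 627·2 = 1496, valid modulo lcm(627, 13) = 8151: x ≡ 1496 (mod 8151).
Verify against each original: 1496 mod 19 = 14, 1496 mod 3 = 2, 1496 mod 11 = 0, 1496 mod 13 = 1.

x ≡ 1496 (mod 8151).


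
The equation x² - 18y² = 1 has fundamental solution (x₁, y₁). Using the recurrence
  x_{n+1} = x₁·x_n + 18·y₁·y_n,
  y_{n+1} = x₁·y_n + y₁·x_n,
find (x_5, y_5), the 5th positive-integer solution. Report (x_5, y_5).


Step 1: Find the fundamental solution (x₁, y₁) of x² - 18y² = 1.
  Expand √18 as a continued fraction. a₀ = ⌊√18⌋ = 4; iterate m_{k+1} = d_k·a_k − m_k, d_{k+1} = (18 − m_{k+1}²)/d_k, a_{k+1} = ⌊(a₀ + m_{k+1})/d_{k+1}⌋ (starting m₀ = 0, d₀ = 1), with convergents p_k = a_k·p_{k-1} + p_{k-2}, q_k = a_k·q_{k-1} + q_{k-2} (p₋₁ = 1, q₋₁ = 0):
  k = 0: a₀ = 4; p₀/q₀ = 4/1; p₀² − 18·q₀² = 16 − 18 = -2.
  k = 1: m = 4, d = 2, a = ⌊(4 + 4)/2⌋ = 4; p/q = (4·4 + 1)/(4·1 + 0) = 17/4; p² − 18·q² = 289 − 288 = 1.
  The first convergent with p² − 18·q² = 1 gives the fundamental solution (x₁, y₁) = (17, 4).
Step 2: Apply the recurrence (x_{n+1}, y_{n+1}) = (x₁x_n + 18y₁y_n, x₁y_n + y₁x_n) repeatedly.
  From (x_1, y_1) = (17, 4): x_2 = 17·17 + 18·4·4 = 577; y_2 = 17·4 + 4·17 = 136.
  From (x_2, y_2) = (577, 136): x_3 = 17·577 + 18·4·136 = 19601; y_3 = 17·136 + 4·577 = 4620.
  From (x_3, y_3) = (19601, 4620): x_4 = 17·19601 + 18·4·4620 = 665857; y_4 = 17·4620 + 4·19601 = 156944.
  From (x_4, y_4) = (665857, 156944): x_5 = 17·665857 + 18·4·156944 = 22619537; y_5 = 17·156944 + 4·665857 = 5331476.
Step 3: Verify x_5² - 18·y_5² = 511643454094369 - 511643454094368 = 1 (should be 1). ✓

(x_1, y_1) = (17, 4); (x_5, y_5) = (22619537, 5331476).


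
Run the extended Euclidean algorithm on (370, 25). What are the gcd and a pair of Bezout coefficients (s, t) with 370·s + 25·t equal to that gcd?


Euclidean algorithm on (370, 25) — divide until remainder is 0:
  370 = 14 · 25 + 20
  25 = 1 · 20 + 5
  20 = 4 · 5 + 0
gcd(370, 25) = 5.
Track Bezout coefficients alongside the remainders: start with r₀ = 370 = a·1 + b·0 (s = 1, t = 0) and r₁ = 25 = a·0 + b·1 (s = 0, t = 1); each new remainder r_{k+1} = r_{k-1} − q_k·r_k inherits s_{k+1} = s_{k-1} − q_k·s_k, t_{k+1} = t_{k-1} − q_k·t_k, so r_k = a·s_k + b·t_k at every step:
  q = 14: r = 20, s = 1 − 14·0 = 1, t = 0 − 14·1 = -14  (check: 370·1 + 25·(-14) = 20)
  q = 1: r = 5, s = 0 − 1·1 = -1, t = 1 − 1·(-14) = 15  (check: 370·(-1) + 25·15 = 5)
The row with r = 5 (the gcd) gives the Bezout coefficients s = -1, t = 15.
Result: 370 · (-1) + 25 · (15) = 5.

gcd(370, 25) = 5; s = -1, t = 15 (check: 370·(-1) + 25·15 = 5).


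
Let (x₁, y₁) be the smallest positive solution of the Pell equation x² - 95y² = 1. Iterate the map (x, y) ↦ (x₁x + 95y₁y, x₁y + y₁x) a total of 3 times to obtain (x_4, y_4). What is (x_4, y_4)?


Step 1: Find the fundamental solution (x₁, y₁) of x² - 95y² = 1.
  Expand √95 as a continued fraction. a₀ = ⌊√95⌋ = 9; iterate m_{k+1} = d_k·a_k − m_k, d_{k+1} = (95 − m_{k+1}²)/d_k, a_{k+1} = ⌊(a₀ + m_{k+1})/d_{k+1}⌋ (starting m₀ = 0, d₀ = 1), with convergents p_k = a_k·p_{k-1} + p_{k-2}, q_k = a_k·q_{k-1} + q_{k-2} (p₋₁ = 1, q₋₁ = 0):
  k = 0: a₀ = 9; p₀/q₀ = 9/1; p₀² − 95·q₀² = 81 − 95 = -14.
  k = 1: m = 9, d = 14, a = ⌊(9 + 9)/14⌋ = 1; p/q = (1·9 + 1)/(1·1 + 0) = 10/1; p² − 95·q² = 100 − 95 = 5.
  k = 2: m = 5, d = 5, a = ⌊(9 + 5)/5⌋ = 2; p/q = (2·10 + 9)/(2·1 + 1) = 29/3; p² − 95·q² = 841 − 855 = -14.
  k = 3: m = 5, d = 14, a = ⌊(9 + 5)/14⌋ = 1; p/q = (1·29 + 10)/(1·3 + 1) = 39/4; p² − 95·q² = 1521 − 1520 = 1.
  The first convergent with p² − 95·q² = 1 gives the fundamental solution (x₁, y₁) = (39, 4).
Step 2: Apply the recurrence (x_{n+1}, y_{n+1}) = (x₁x_n + 95y₁y_n, x₁y_n + y₁x_n) repeatedly.
  From (x_1, y_1) = (39, 4): x_2 = 39·39 + 95·4·4 = 3041; y_2 = 39·4 + 4·39 = 312.
  From (x_2, y_2) = (3041, 312): x_3 = 39·3041 + 95·4·312 = 237159; y_3 = 39·312 + 4·3041 = 24332.
  From (x_3, y_3) = (237159, 24332): x_4 = 39·237159 + 95·4·24332 = 18495361; y_4 = 39·24332 + 4·237159 = 1897584.
Step 3: Verify x_4² - 95·y_4² = 342078378520321 - 342078378520320 = 1 (should be 1). ✓

(x_1, y_1) = (39, 4); (x_4, y_4) = (18495361, 1897584).


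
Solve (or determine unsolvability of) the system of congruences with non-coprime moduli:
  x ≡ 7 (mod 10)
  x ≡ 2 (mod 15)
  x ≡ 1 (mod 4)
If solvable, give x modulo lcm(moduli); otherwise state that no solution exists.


Moduli 10, 15, 4 are not pairwise coprime, so CRT works modulo lcm(m_i) when all pairwise compatibility conditions hold.
Pairwise compatibility: gcd(m_i, m_j) must divide a_i - a_j for every pair.
Merge one congruence at a time:
  Start: x ≡ 7 (mod 10).
  Combine with x ≡ 2 (mod 15): gcd(10, 15) = 5; 2 - 7 = -5, which IS divisible by 5, so compatible.
    Write x = 7 + 10·t and substitute into x ≡ 2 (mod 15): 10·t ≡ 2 − 7 = -5 (mod 15).
    Divide the congruence (and modulus) by g = 5: 2·t ≡ -1 (mod 3).
    Reduce coefficients mod 3: 2·t ≡ 2 (mod 3).
    The inverse of 2 mod 3 is 2 (since 2·2 = 4 = 1·3 + 1), so t ≡ 2·2 = 4 ≡ 1 (mod 3).
    Then x = 7 + 10·1 = 17, valid modulo lcm(10, 15) = 30: x ≡ 17 (mod 30).
  Combine with x ≡ 1 (mod 4): gcd(30, 4) = 2; 1 - 17 = -16, which IS divisible by 2, so compatible.
    Write x = 17 + 30·t and substitute into x ≡ 1 (mod 4): 30·t ≡ 1 − 17 = -16 (mod 4).
    Divide the congruence (and modulus) by g = 2: 15·t ≡ -8 (mod 2).
    Reduce coefficients mod 2: 1·t ≡ 0 (mod 2).
    So t ≡ 0 (mod 2).
    Then x = 17 + 30·0 = 17, valid modulo lcm(30, 4) = 60: x ≡ 17 (mod 60).
Verify: 17 mod 10 = 7, 17 mod 15 = 2, 17 mod 4 = 1.

x ≡ 17 (mod 60).


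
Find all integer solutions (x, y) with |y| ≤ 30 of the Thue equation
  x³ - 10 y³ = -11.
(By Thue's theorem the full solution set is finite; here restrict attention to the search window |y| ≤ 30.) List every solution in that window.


The equation is x³ - 10y³ = -11. For fixed y, x³ = 10·y³ − 11, so a solution requires the RHS to be a perfect cube.
Strategy: iterate y from -30 to 30, compute RHS = 10·y³ − 11, and check whether it is a (positive or negative) perfect cube.
Check small values of y:
  y = 0: RHS = -11 is not a perfect cube.
  y = 1: RHS = -1 = (-1)³ ⇒ x = -1 works.
  y = -1: RHS = -21 is not a perfect cube.
  y = 2: RHS = 69 is not a perfect cube.
  y = -2: RHS = -91 is not a perfect cube.
  y = 3: RHS = 259 is not a perfect cube.
  y = -3: RHS = -281 is not a perfect cube.
Continuing the search up to |y| = 30 finds no further solutions beyond those listed.
Collected solutions: (-1, 1).

Solutions (with |y| ≤ 30): (-1, 1).


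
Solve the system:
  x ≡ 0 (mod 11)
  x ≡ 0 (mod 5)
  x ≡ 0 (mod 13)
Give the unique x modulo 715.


Moduli 11, 5, 13 are pairwise coprime; by CRT there is a unique solution modulo M = 11 · 5 · 13 = 715.
Solve pairwise, accumulating the modulus:
  Start with x ≡ 0 (mod 11).
  Combine with x ≡ 0 (mod 5): since gcd(11, 5) = 1, we get a unique residue mod 55.
    Write x = 0 + 11·t and substitute into x ≡ 0 (mod 5): 11·t ≡ 0 − 0 = 0 (mod 5).
    Reduce coefficients mod 5: 1·t ≡ 0 (mod 5).
    So t ≡ 0 (mod 5).
    Then x = 0 + 11·0 = 0, valid modulo lcm(11, 5) = 55: x ≡ 0 (mod 55).
  Combine with x ≡ 0 (mod 13): since gcd(55, 13) = 1, we get a unique residue mod 715.
    Write x = 0 + 55·t and substitute into x ≡ 0 (mod 13): 55·t ≡ 0 − 0 = 0 (mod 13).
    Reduce coefficients mod 13: 3·t ≡ 0 (mod 13).
    The inverse of 3 mod 13 is 9 (since 3·9 = 27 = 2·13 + 1), so t ≡ 9·0 = 0 ≡ 0 (mod 13).
    Then x = 0 + 55·0 = 0, valid modulo lcm(55, 13) = 715: x ≡ 0 (mod 715).
Verify: 0 mod 11 = 0 ✓, 0 mod 5 = 0 ✓, 0 mod 13 = 0 ✓.

x ≡ 0 (mod 715).


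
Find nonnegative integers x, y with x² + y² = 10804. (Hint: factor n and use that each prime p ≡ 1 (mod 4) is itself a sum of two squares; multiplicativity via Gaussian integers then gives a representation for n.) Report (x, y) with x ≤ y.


Step 1: Factor n = 10804 = 2^2 · 37 · 73.
Step 2: Check the mod-4 condition on each prime factor: 2 = 2 (special); 37 ≡ 1 (mod 4), exponent 1; 73 ≡ 1 (mod 4), exponent 1.
All primes ≡ 3 (mod 4) appear to even exponent (or don't appear), so by the two-squares theorem n IS expressible as a sum of two squares.
Step 3: Build a representation. Group n = k² · m with k = 2 and m = 37 · 73 = 2701 (a product of primes ≡ 1 (mod 4)); a representation of m scales to one of n via (k·x)² + (k·y)² = k²(x² + y²). Each prime p ≡ 1 (mod 4) is itself a sum of two squares; find a² by testing p − a² for a perfect square:
  37: 37 − 1² = 36 = 6² ⇒ 37 = 1² + 6².
  73: 73 − 1² = 72, 73 − 2² = 69, 73 − 3² = 64 = 8² ⇒ 73 = 3² + 8².
  Combine using the Brahmagupta–Fibonacci identity (a² + b²)(c² + d²) = (ac − bd)² + (ad + bc)² = (ac + bd)² + (ad − bc)²:
  37 · 73 = 2701: from (1² + 6²)(3² + 8²), take (1·3 − 6·8, 1·8 + 6·3) = (3 − 48, 8 + 18) = (-45, 26); dropping signs (only squares matter) gives (45, 26); check 45² + 26² = 2025 + 676 = 2701 ✓.
  Scale by k = 2: (2·45, 2·26) = (90, 52).
Step 4: Order so x ≤ y and verify: 52² + 90² = 2704 + 8100 = 10804 = n. ✓

n = 10804 = 52² + 90² (one valid representation with x ≤ y).


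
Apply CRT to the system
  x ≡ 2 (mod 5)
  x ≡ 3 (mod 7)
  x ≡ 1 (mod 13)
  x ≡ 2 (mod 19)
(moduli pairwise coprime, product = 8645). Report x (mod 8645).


Product of moduli M = 5 · 7 · 13 · 19 = 8645.
Merge one congruence at a time:
  Start: x ≡ 2 (mod 5).
  Combine with x ≡ 3 (mod 7); new modulus lcm = 35.
    Write x = 2 + 5·t and substitute into x ≡ 3 (mod 7): 5·t ≡ 3 − 2 = 1 (mod 7).
    The inverse of 5 mod 7 is 3 (since 5·3 = 15 = 2·7 + 1), so t ≡ 3·1 = 3 ≡ 3 (mod 7).
    Then x = 2 + 5·3 = 17, valid modulo lcm(5, 7) = 35: x ≡ 17 (mod 35).
  Combine with x ≡ 1 (mod 13); new modulus lcm = 455.
    Write x = 17 + 35·t and substitute into x ≡ 1 (mod 13): 35·t ≡ 1 − 17 = -16 (mod 13).
    Reduce coefficients mod 13: 9·t ≡ 10 (mod 13).
    The inverse of 9 mod 13 is 3 (since 9·3 = 27 = 2·13 + 1), so t ≡ 3·10 = 30 ≡ 4 (mod 13).
    Then x = 17 + 35·4 = 157, valid modulo lcm(35, 13) = 455: x ≡ 157 (mod 455).
  Combine with x ≡ 2 (mod 19); new modulus lcm = 8645.
    Write x = 157 + 455·t and substitute into x ≡ 2 (mod 19): 455·t ≡ 2 − 157 = -155 (mod 19).
    Reduce coefficients mod 19: 18·t ≡ 16 (mod 19).
    The inverse of 18 mod 19 is 18 (since 18·18 = 324 = 17·19 + 1), so t ≡ 18·16 = 288 ≡ 3 (mod 19).
    Then x = 157 + 455·3 = 1522, valid modulo lcm(455, 19) = 8645: x ≡ 1522 (mod 8645).
Verify against each original: 1522 mod 5 = 2, 1522 mod 7 = 3, 1522 mod 13 = 1, 1522 mod 19 = 2.

x ≡ 1522 (mod 8645).


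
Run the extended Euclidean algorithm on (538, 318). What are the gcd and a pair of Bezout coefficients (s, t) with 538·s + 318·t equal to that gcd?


Euclidean algorithm on (538, 318) — divide until remainder is 0:
  538 = 1 · 318 + 220
  318 = 1 · 220 + 98
  220 = 2 · 98 + 24
  98 = 4 · 24 + 2
  24 = 12 · 2 + 0
gcd(538, 318) = 2.
Track Bezout coefficients alongside the remainders: start with r₀ = 538 = a·1 + b·0 (s = 1, t = 0) and r₁ = 318 = a·0 + b·1 (s = 0, t = 1); each new remainder r_{k+1} = r_{k-1} − q_k·r_k inherits s_{k+1} = s_{k-1} − q_k·s_k, t_{k+1} = t_{k-1} − q_k·t_k, so r_k = a·s_k + b·t_k at every step:
  q = 1: r = 220, s = 1 − 1·0 = 1, t = 0 − 1·1 = -1  (check: 538·1 + 318·(-1) = 220)
  q = 1: r = 98, s = 0 − 1·1 = -1, t = 1 − 1·(-1) = 2  (check: 538·(-1) + 318·2 = 98)
  q = 2: r = 24, s = 1 − 2·(-1) = 3, t = -1 − 2·2 = -5  (check: 538·3 + 318·(-5) = 24)
  q = 4: r = 2, s = -1 − 4·3 = -13, t = 2 − 4·(-5) = 22  (check: 538·(-13) + 318·22 = 2)
The row with r = 2 (the gcd) gives the Bezout coefficients s = -13, t = 22.
Result: 538 · (-13) + 318 · (22) = 2.

gcd(538, 318) = 2; s = -13, t = 22 (check: 538·(-13) + 318·22 = 2).
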